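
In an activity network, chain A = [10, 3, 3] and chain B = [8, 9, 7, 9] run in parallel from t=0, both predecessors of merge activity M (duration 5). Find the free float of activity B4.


ES(B4) = sum of predecessors on chain B = 24
EF(B4) = ES + duration = 24 + 9 = 33
Successor of B4 is M. ES(M) = max(sum(A), sum(B)) = max(16, 33) = 33
Free float = ES(successor) - EF(current) = 33 - 33 = 0

0


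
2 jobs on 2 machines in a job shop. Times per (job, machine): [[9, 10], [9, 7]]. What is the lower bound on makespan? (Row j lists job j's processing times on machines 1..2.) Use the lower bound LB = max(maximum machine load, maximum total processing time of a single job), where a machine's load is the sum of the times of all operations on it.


Machine loads:
  Machine 1: 9 + 9 = 18
  Machine 2: 10 + 7 = 17
Max machine load = 18
Job totals:
  Job 1: 19
  Job 2: 16
Max job total = 19
Lower bound = max(18, 19) = 19

19


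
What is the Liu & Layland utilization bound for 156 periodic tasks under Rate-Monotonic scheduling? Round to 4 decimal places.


Compute 2^(1/156) = 1.0044531370
Subtract 1: 1.0044531370 - 1 = 0.0044531370
Multiply by n: 156 * 0.0044531370 = 0.6946893720
Round to 4 dp: 0.6947

0.6947


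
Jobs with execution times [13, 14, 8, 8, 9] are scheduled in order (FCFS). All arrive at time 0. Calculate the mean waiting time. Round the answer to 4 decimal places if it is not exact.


FCFS order (as given): [13, 14, 8, 8, 9]
Waiting times:
  Job 1: wait = 0
  Job 2: wait = 13
  Job 3: wait = 27
  Job 4: wait = 35
  Job 5: wait = 43
Sum of waiting times = 118
Average waiting time = 118/5 = 23.6

23.6


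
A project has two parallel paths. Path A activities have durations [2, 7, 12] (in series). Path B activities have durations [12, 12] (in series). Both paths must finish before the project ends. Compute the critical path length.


Path A total = 2 + 7 + 12 = 21
Path B total = 12 + 12 = 24
Critical path = longest path = max(21, 24) = 24

24


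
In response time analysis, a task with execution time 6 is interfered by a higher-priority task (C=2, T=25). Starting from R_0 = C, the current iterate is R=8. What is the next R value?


R_next = C + ceil(R_prev / T_hp) * C_hp
ceil(8 / 25) = ceil(0.32) = 1
Interference = 1 * 2 = 2
R_next = 6 + 2 = 8
R_next = R_prev, so the iteration has converged (response time = 8).

8


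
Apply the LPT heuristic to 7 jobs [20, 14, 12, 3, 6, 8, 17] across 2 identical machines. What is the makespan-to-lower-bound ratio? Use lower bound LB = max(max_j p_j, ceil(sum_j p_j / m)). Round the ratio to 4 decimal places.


LPT order: [20, 17, 14, 12, 8, 6, 3]
Machine loads after assignment: [41, 39]
LPT makespan = 41
Lower bound = max(max_job, ceil(total/2)) = max(20, 40) = 40
Ratio = 41 / 40 = 1.025

1.025


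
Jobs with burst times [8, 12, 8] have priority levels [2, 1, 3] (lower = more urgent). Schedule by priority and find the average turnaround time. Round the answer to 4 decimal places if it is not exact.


Sort by priority (ascending = highest first):
Order: [(1, 12), (2, 8), (3, 8)]
Completion times:
  Priority 1, burst=12, C=12
  Priority 2, burst=8, C=20
  Priority 3, burst=8, C=28
Average turnaround = 60/3 = 20.0

20.0


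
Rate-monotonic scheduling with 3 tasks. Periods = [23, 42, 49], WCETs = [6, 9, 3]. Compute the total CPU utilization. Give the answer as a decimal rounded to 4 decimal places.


Compute individual utilizations (exact fractions):
  Task 1: C/T = 6/23 (approx. 0.2609)
  Task 2: C/T = 9/42 = 3/14 (approx. 0.2143)
  Task 3: C/T = 3/49 (approx. 0.0612)
Total utilization U = 6/23 + 3/14 + 3/49 = 1209/2254
Rounded to 4 decimal places: U = 0.5364
RM (Liu & Layland) bound for 3 tasks = 0.779763; compare with U = 1209/2254 (approx. 0.536380)
U <= bound, so schedulable by RM sufficient condition.

0.5364


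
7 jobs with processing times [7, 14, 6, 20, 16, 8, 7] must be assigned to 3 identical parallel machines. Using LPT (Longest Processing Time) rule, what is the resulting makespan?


Sort jobs in decreasing order (LPT): [20, 16, 14, 8, 7, 7, 6]
Assign each job to the least loaded machine:
  Machine 1: jobs [20, 7], load = 27
  Machine 2: jobs [16, 7], load = 23
  Machine 3: jobs [14, 8, 6], load = 28
Makespan = max load = 28

28


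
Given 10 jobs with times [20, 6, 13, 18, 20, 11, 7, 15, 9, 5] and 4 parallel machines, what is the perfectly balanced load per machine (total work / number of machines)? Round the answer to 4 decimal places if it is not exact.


Total processing time = 20 + 6 + 13 + 18 + 20 + 11 + 7 + 15 + 9 + 5 = 124
Number of machines = 4
Ideal balanced load = 124 / 4 = 31.0

31.0


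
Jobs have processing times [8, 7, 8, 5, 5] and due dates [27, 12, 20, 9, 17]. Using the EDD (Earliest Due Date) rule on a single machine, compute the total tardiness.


Sort by due date (EDD order): [(5, 9), (7, 12), (5, 17), (8, 20), (8, 27)]
Compute completion times and tardiness:
  Job 1: p=5, d=9, C=5, tardiness=max(0,5-9)=0
  Job 2: p=7, d=12, C=12, tardiness=max(0,12-12)=0
  Job 3: p=5, d=17, C=17, tardiness=max(0,17-17)=0
  Job 4: p=8, d=20, C=25, tardiness=max(0,25-20)=5
  Job 5: p=8, d=27, C=33, tardiness=max(0,33-27)=6
Total tardiness = 11

11


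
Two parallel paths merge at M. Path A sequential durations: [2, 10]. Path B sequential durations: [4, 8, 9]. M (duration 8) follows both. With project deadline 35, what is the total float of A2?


Forward pass: ES(A2) = sum of predecessors on chain A = 2
EF = ES + duration = 2 + 10 = 12
Backward pass: LF(M) = deadline = 35; LS(M) = 35 - 8 = 27
LF(A2) = LS(M) - sum(successors on chain A) = 27 - 0 = 27
LS = LF - duration = 27 - 10 = 17
Total float = LS - ES = 17 - 2 = 15

15


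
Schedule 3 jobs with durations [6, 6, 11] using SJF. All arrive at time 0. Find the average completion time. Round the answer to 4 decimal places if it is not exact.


SJF order (ascending): [6, 6, 11]
Completion times:
  Job 1: burst=6, C=6
  Job 2: burst=6, C=12
  Job 3: burst=11, C=23
Average completion = 41/3 = 13.6667

13.6667


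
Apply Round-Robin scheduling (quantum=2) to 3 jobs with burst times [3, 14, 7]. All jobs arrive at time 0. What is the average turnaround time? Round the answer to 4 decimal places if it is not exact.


Time quantum = 2
Execution trace:
  J1 runs 2 units, time = 2
  J2 runs 2 units, time = 4
  J3 runs 2 units, time = 6
  J1 runs 1 units, time = 7
  J2 runs 2 units, time = 9
  J3 runs 2 units, time = 11
  J2 runs 2 units, time = 13
  J3 runs 2 units, time = 15
  J2 runs 2 units, time = 17
  J3 runs 1 units, time = 18
  J2 runs 2 units, time = 20
  J2 runs 2 units, time = 22
  J2 runs 2 units, time = 24
Finish times: [7, 24, 18]
Average turnaround = 49/3 = 16.3333

16.3333


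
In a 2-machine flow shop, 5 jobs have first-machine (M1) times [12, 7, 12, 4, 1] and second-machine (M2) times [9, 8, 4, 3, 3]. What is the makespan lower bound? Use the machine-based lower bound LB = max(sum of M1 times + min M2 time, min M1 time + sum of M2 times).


LB1 = sum(M1 times) + min(M2 times) = 36 + 3 = 39
LB2 = min(M1 times) + sum(M2 times) = 1 + 27 = 28
Lower bound = max(LB1, LB2) = max(39, 28) = 39

39


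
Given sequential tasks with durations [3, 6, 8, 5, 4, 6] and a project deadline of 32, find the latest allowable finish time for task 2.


LF(activity 2) = deadline - sum of successor durations
Successors: activities 3 through 6 with durations [8, 5, 4, 6]
Sum of successor durations = 23
LF = 32 - 23 = 9

9


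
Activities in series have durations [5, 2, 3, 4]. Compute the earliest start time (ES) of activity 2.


Activity 2 starts after activities 1 through 1 complete.
Predecessor durations: [5]
ES = 5 = 5

5


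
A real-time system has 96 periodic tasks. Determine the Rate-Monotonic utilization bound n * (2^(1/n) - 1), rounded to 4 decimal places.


Compute 2^(1/96) = 1.0072464122
Subtract 1: 1.0072464122 - 1 = 0.0072464122
Multiply by n: 96 * 0.0072464122 = 0.6956555712
Round to 4 dp: 0.6957

0.6957


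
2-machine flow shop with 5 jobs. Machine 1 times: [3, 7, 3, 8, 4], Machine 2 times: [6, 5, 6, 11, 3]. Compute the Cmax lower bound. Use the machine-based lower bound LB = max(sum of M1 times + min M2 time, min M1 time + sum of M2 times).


LB1 = sum(M1 times) + min(M2 times) = 25 + 3 = 28
LB2 = min(M1 times) + sum(M2 times) = 3 + 31 = 34
Lower bound = max(LB1, LB2) = max(28, 34) = 34

34


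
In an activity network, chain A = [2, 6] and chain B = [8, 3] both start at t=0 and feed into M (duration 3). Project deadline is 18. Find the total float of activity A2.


Forward pass: ES(A2) = sum of predecessors on chain A = 2
EF = ES + duration = 2 + 6 = 8
Backward pass: LF(M) = deadline = 18; LS(M) = 18 - 3 = 15
LF(A2) = LS(M) - sum(successors on chain A) = 15 - 0 = 15
LS = LF - duration = 15 - 6 = 9
Total float = LS - ES = 9 - 2 = 7

7


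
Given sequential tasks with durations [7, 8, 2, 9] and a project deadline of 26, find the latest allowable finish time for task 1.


LF(activity 1) = deadline - sum of successor durations
Successors: activities 2 through 4 with durations [8, 2, 9]
Sum of successor durations = 19
LF = 26 - 19 = 7

7


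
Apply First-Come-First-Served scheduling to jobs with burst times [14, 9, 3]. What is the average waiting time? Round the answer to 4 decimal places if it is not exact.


FCFS order (as given): [14, 9, 3]
Waiting times:
  Job 1: wait = 0
  Job 2: wait = 14
  Job 3: wait = 23
Sum of waiting times = 37
Average waiting time = 37/3 = 12.3333

12.3333


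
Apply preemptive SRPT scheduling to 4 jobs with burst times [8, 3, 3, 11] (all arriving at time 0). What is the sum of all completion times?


Since all jobs arrive at t=0, SRPT equals SPT ordering.
SPT order: [3, 3, 8, 11]
Completion times:
  Job 1: p=3, C=3
  Job 2: p=3, C=6
  Job 3: p=8, C=14
  Job 4: p=11, C=25
Total completion time = 3 + 6 + 14 + 25 = 48

48


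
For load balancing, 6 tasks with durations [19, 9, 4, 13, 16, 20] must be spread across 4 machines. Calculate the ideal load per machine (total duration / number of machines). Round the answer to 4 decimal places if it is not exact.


Total processing time = 19 + 9 + 4 + 13 + 16 + 20 = 81
Number of machines = 4
Ideal balanced load = 81 / 4 = 20.25

20.25


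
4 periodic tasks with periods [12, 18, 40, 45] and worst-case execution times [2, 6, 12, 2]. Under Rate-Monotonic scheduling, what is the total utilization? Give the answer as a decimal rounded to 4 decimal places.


Compute individual utilizations (exact fractions):
  Task 1: C/T = 2/12 = 1/6 (approx. 0.1667)
  Task 2: C/T = 6/18 = 1/3 (approx. 0.3333)
  Task 3: C/T = 12/40 = 3/10 (approx. 0.3)
  Task 4: C/T = 2/45 (approx. 0.0444)
Total utilization U = 1/6 + 1/3 + 3/10 + 2/45 = 38/45
Rounded to 4 decimal places: U = 0.8444
RM (Liu & Layland) bound for 4 tasks = 0.756828; compare with U = 38/45 (approx. 0.844444)
bound < U <= 1, so the RM sufficient condition is not met (inconclusive; an exact test such as response-time analysis is needed).

0.8444


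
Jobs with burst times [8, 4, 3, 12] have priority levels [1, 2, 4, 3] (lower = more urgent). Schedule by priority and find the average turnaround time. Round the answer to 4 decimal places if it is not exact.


Sort by priority (ascending = highest first):
Order: [(1, 8), (2, 4), (3, 12), (4, 3)]
Completion times:
  Priority 1, burst=8, C=8
  Priority 2, burst=4, C=12
  Priority 3, burst=12, C=24
  Priority 4, burst=3, C=27
Average turnaround = 71/4 = 17.75

17.75


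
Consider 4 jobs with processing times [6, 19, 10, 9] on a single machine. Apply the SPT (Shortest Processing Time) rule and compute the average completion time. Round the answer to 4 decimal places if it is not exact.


Sort jobs by processing time (SPT order): [6, 9, 10, 19]
Compute completion times sequentially:
  Job 1: processing = 6, completes at 6
  Job 2: processing = 9, completes at 15
  Job 3: processing = 10, completes at 25
  Job 4: processing = 19, completes at 44
Sum of completion times = 90
Average completion time = 90/4 = 22.5

22.5


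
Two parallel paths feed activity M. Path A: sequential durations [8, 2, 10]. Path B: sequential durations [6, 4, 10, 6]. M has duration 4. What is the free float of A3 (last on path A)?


ES(A3) = sum of predecessors on chain A = 10
EF(A3) = ES + duration = 10 + 10 = 20
Successor of A3 is M. ES(M) = max(sum(A), sum(B)) = max(20, 26) = 26
Free float = ES(successor) - EF(current) = 26 - 20 = 6

6


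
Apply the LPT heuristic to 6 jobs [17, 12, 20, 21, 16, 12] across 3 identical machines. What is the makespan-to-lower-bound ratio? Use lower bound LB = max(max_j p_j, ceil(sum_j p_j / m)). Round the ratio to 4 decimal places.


LPT order: [21, 20, 17, 16, 12, 12]
Machine loads after assignment: [33, 32, 33]
LPT makespan = 33
Lower bound = max(max_job, ceil(total/3)) = max(21, 33) = 33
Ratio = 33 / 33 = 1.0

1.0


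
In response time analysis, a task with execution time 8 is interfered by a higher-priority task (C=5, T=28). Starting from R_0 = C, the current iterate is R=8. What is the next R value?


R_next = C + ceil(R_prev / T_hp) * C_hp
ceil(8 / 28) = ceil(0.2857) = 1
Interference = 1 * 5 = 5
R_next = 8 + 5 = 13

13


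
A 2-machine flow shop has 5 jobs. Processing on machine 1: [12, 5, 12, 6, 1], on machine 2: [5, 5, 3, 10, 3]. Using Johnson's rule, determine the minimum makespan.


Apply Johnson's rule:
  Group 1 (a <= b): [(5, 1, 3), (2, 5, 5), (4, 6, 10)]
  Group 2 (a > b): [(1, 12, 5), (3, 12, 3)]
Optimal job order: [5, 2, 4, 1, 3]
Schedule:
  Job 5: M1 done at 1, M2 done at 4
  Job 2: M1 done at 6, M2 done at 11
  Job 4: M1 done at 12, M2 done at 22
  Job 1: M1 done at 24, M2 done at 29
  Job 3: M1 done at 36, M2 done at 39
Makespan = 39

39


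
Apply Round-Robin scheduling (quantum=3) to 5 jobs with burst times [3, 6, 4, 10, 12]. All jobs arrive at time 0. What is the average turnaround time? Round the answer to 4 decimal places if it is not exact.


Time quantum = 3
Execution trace:
  J1 runs 3 units, time = 3
  J2 runs 3 units, time = 6
  J3 runs 3 units, time = 9
  J4 runs 3 units, time = 12
  J5 runs 3 units, time = 15
  J2 runs 3 units, time = 18
  J3 runs 1 units, time = 19
  J4 runs 3 units, time = 22
  J5 runs 3 units, time = 25
  J4 runs 3 units, time = 28
  J5 runs 3 units, time = 31
  J4 runs 1 units, time = 32
  J5 runs 3 units, time = 35
Finish times: [3, 18, 19, 32, 35]
Average turnaround = 107/5 = 21.4

21.4


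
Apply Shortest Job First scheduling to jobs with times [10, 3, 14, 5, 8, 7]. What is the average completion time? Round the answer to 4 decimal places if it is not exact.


SJF order (ascending): [3, 5, 7, 8, 10, 14]
Completion times:
  Job 1: burst=3, C=3
  Job 2: burst=5, C=8
  Job 3: burst=7, C=15
  Job 4: burst=8, C=23
  Job 5: burst=10, C=33
  Job 6: burst=14, C=47
Average completion = 129/6 = 21.5

21.5


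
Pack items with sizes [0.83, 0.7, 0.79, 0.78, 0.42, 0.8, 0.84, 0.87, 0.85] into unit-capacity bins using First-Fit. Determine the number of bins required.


Place items sequentially using First-Fit:
  Item 0.83 -> new Bin 1
  Item 0.7 -> new Bin 2
  Item 0.79 -> new Bin 3
  Item 0.78 -> new Bin 4
  Item 0.42 -> new Bin 5
  Item 0.8 -> new Bin 6
  Item 0.84 -> new Bin 7
  Item 0.87 -> new Bin 8
  Item 0.85 -> new Bin 9
Total bins used = 9

9


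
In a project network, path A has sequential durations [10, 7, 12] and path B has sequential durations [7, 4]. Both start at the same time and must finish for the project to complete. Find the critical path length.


Path A total = 10 + 7 + 12 = 29
Path B total = 7 + 4 = 11
Critical path = longest path = max(29, 11) = 29

29


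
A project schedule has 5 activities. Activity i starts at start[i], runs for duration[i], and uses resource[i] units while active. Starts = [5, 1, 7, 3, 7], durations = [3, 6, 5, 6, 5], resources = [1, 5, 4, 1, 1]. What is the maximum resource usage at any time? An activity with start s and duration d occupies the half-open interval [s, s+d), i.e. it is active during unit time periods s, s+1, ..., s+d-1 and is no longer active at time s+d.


Each activity i is active on [start_i, start_i + duration_i).
Compute total resource usage per time slot:
  t=0: active resources = [], total = 0
  t=1: active resources = [5], total = 5
  t=2: active resources = [5], total = 5
  t=3: active resources = [5, 1], total = 6
  t=4: active resources = [5, 1], total = 6
  t=5: active resources = [1, 5, 1], total = 7
  t=6: active resources = [1, 5, 1], total = 7
  t=7: active resources = [1, 4, 1, 1], total = 7
  t=8: active resources = [4, 1, 1], total = 6
  t=9: active resources = [4, 1], total = 5
  t=10: active resources = [4, 1], total = 5
  t=11: active resources = [4, 1], total = 5
Peak resource demand = 7

7


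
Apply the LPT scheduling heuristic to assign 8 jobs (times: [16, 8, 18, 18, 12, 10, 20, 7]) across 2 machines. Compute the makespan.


Sort jobs in decreasing order (LPT): [20, 18, 18, 16, 12, 10, 8, 7]
Assign each job to the least loaded machine:
  Machine 1: jobs [20, 16, 12, 7], load = 55
  Machine 2: jobs [18, 18, 10, 8], load = 54
Makespan = max load = 55

55


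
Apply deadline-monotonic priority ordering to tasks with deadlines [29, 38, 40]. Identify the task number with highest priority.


Sort tasks by relative deadline (ascending):
  Task 1: deadline = 29
  Task 2: deadline = 38
  Task 3: deadline = 40
Priority order (highest first): [1, 2, 3]
Highest priority task = 1

1


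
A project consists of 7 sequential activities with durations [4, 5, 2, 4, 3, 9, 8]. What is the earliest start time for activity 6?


Activity 6 starts after activities 1 through 5 complete.
Predecessor durations: [4, 5, 2, 4, 3]
ES = 4 + 5 + 2 + 4 + 3 = 18

18


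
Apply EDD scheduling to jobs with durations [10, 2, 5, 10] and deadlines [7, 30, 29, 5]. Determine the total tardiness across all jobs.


Sort by due date (EDD order): [(10, 5), (10, 7), (5, 29), (2, 30)]
Compute completion times and tardiness:
  Job 1: p=10, d=5, C=10, tardiness=max(0,10-5)=5
  Job 2: p=10, d=7, C=20, tardiness=max(0,20-7)=13
  Job 3: p=5, d=29, C=25, tardiness=max(0,25-29)=0
  Job 4: p=2, d=30, C=27, tardiness=max(0,27-30)=0
Total tardiness = 18

18


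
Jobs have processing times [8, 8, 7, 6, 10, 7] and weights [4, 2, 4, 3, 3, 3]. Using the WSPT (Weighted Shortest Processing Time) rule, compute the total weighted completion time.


Compute p/w ratios and sort ascending (WSPT): [(7, 4), (8, 4), (6, 3), (7, 3), (10, 3), (8, 2)]
Compute weighted completion times:
  Job (p=7,w=4): C=7, w*C=4*7=28
  Job (p=8,w=4): C=15, w*C=4*15=60
  Job (p=6,w=3): C=21, w*C=3*21=63
  Job (p=7,w=3): C=28, w*C=3*28=84
  Job (p=10,w=3): C=38, w*C=3*38=114
  Job (p=8,w=2): C=46, w*C=2*46=92
Total weighted completion time = 441

441


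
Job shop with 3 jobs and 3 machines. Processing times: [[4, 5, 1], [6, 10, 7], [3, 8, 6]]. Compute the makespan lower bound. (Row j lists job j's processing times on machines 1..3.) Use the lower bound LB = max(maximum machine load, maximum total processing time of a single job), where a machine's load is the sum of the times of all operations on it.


Machine loads:
  Machine 1: 4 + 6 + 3 = 13
  Machine 2: 5 + 10 + 8 = 23
  Machine 3: 1 + 7 + 6 = 14
Max machine load = 23
Job totals:
  Job 1: 10
  Job 2: 23
  Job 3: 17
Max job total = 23
Lower bound = max(23, 23) = 23

23


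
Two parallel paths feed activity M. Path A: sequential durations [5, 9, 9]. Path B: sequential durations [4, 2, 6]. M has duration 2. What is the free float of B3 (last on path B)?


ES(B3) = sum of predecessors on chain B = 6
EF(B3) = ES + duration = 6 + 6 = 12
Successor of B3 is M. ES(M) = max(sum(A), sum(B)) = max(23, 12) = 23
Free float = ES(successor) - EF(current) = 23 - 12 = 11

11


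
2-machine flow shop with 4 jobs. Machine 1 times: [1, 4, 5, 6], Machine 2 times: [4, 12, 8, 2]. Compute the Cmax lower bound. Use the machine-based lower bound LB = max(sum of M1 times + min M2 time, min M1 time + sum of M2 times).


LB1 = sum(M1 times) + min(M2 times) = 16 + 2 = 18
LB2 = min(M1 times) + sum(M2 times) = 1 + 26 = 27
Lower bound = max(LB1, LB2) = max(18, 27) = 27

27


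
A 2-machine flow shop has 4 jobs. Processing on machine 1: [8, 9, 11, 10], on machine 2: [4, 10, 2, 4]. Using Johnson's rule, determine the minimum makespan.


Apply Johnson's rule:
  Group 1 (a <= b): [(2, 9, 10)]
  Group 2 (a > b): [(1, 8, 4), (4, 10, 4), (3, 11, 2)]
Optimal job order: [2, 1, 4, 3]
Schedule:
  Job 2: M1 done at 9, M2 done at 19
  Job 1: M1 done at 17, M2 done at 23
  Job 4: M1 done at 27, M2 done at 31
  Job 3: M1 done at 38, M2 done at 40
Makespan = 40

40


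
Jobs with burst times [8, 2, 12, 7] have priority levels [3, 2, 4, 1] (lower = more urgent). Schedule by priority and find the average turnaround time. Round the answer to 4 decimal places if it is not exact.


Sort by priority (ascending = highest first):
Order: [(1, 7), (2, 2), (3, 8), (4, 12)]
Completion times:
  Priority 1, burst=7, C=7
  Priority 2, burst=2, C=9
  Priority 3, burst=8, C=17
  Priority 4, burst=12, C=29
Average turnaround = 62/4 = 15.5

15.5


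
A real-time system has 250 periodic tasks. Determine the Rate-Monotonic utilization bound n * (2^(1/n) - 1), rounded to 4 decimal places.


Compute 2^(1/250) = 1.0027764359
Subtract 1: 1.0027764359 - 1 = 0.0027764359
Multiply by n: 250 * 0.0027764359 = 0.6941089750
Round to 4 dp: 0.6941

0.6941


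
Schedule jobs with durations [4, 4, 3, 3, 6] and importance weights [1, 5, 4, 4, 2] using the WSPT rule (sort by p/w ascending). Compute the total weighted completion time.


Compute p/w ratios and sort ascending (WSPT): [(3, 4), (3, 4), (4, 5), (6, 2), (4, 1)]
Compute weighted completion times:
  Job (p=3,w=4): C=3, w*C=4*3=12
  Job (p=3,w=4): C=6, w*C=4*6=24
  Job (p=4,w=5): C=10, w*C=5*10=50
  Job (p=6,w=2): C=16, w*C=2*16=32
  Job (p=4,w=1): C=20, w*C=1*20=20
Total weighted completion time = 138

138


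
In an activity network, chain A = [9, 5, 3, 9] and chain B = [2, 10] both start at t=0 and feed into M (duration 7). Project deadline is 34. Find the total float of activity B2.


Forward pass: ES(B2) = sum of predecessors on chain B = 2
EF = ES + duration = 2 + 10 = 12
Backward pass: LF(M) = deadline = 34; LS(M) = 34 - 7 = 27
LF(B2) = LS(M) - sum(successors on chain B) = 27 - 0 = 27
LS = LF - duration = 27 - 10 = 17
Total float = LS - ES = 17 - 2 = 15

15


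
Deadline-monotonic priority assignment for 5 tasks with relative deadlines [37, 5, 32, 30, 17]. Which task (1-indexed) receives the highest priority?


Sort tasks by relative deadline (ascending):
  Task 2: deadline = 5
  Task 5: deadline = 17
  Task 4: deadline = 30
  Task 3: deadline = 32
  Task 1: deadline = 37
Priority order (highest first): [2, 5, 4, 3, 1]
Highest priority task = 2

2


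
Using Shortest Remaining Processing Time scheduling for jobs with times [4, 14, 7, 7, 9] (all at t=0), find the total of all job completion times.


Since all jobs arrive at t=0, SRPT equals SPT ordering.
SPT order: [4, 7, 7, 9, 14]
Completion times:
  Job 1: p=4, C=4
  Job 2: p=7, C=11
  Job 3: p=7, C=18
  Job 4: p=9, C=27
  Job 5: p=14, C=41
Total completion time = 4 + 11 + 18 + 27 + 41 = 101

101


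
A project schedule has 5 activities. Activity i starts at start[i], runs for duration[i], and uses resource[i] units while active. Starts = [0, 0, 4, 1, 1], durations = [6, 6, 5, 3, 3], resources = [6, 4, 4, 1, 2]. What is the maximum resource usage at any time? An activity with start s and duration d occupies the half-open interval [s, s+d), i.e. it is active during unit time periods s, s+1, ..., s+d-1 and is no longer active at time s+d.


Each activity i is active on [start_i, start_i + duration_i).
Compute total resource usage per time slot:
  t=0: active resources = [6, 4], total = 10
  t=1: active resources = [6, 4, 1, 2], total = 13
  t=2: active resources = [6, 4, 1, 2], total = 13
  t=3: active resources = [6, 4, 1, 2], total = 13
  t=4: active resources = [6, 4, 4], total = 14
  t=5: active resources = [6, 4, 4], total = 14
  t=6: active resources = [4], total = 4
  t=7: active resources = [4], total = 4
  t=8: active resources = [4], total = 4
Peak resource demand = 14

14


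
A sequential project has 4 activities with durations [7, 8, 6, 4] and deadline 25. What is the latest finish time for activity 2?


LF(activity 2) = deadline - sum of successor durations
Successors: activities 3 through 4 with durations [6, 4]
Sum of successor durations = 10
LF = 25 - 10 = 15

15


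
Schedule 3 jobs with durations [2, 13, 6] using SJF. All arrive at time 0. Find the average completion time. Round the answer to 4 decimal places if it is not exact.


SJF order (ascending): [2, 6, 13]
Completion times:
  Job 1: burst=2, C=2
  Job 2: burst=6, C=8
  Job 3: burst=13, C=21
Average completion = 31/3 = 10.3333

10.3333


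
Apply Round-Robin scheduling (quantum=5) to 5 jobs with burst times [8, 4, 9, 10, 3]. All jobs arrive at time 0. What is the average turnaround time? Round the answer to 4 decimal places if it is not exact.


Time quantum = 5
Execution trace:
  J1 runs 5 units, time = 5
  J2 runs 4 units, time = 9
  J3 runs 5 units, time = 14
  J4 runs 5 units, time = 19
  J5 runs 3 units, time = 22
  J1 runs 3 units, time = 25
  J3 runs 4 units, time = 29
  J4 runs 5 units, time = 34
Finish times: [25, 9, 29, 34, 22]
Average turnaround = 119/5 = 23.8

23.8


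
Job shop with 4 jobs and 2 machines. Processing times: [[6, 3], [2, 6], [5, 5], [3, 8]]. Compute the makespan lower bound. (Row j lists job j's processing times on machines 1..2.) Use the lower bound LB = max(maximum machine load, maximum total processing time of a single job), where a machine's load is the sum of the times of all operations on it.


Machine loads:
  Machine 1: 6 + 2 + 5 + 3 = 16
  Machine 2: 3 + 6 + 5 + 8 = 22
Max machine load = 22
Job totals:
  Job 1: 9
  Job 2: 8
  Job 3: 10
  Job 4: 11
Max job total = 11
Lower bound = max(22, 11) = 22

22


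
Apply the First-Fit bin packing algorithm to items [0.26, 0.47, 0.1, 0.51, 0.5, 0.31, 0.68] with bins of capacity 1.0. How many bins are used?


Place items sequentially using First-Fit:
  Item 0.26 -> new Bin 1
  Item 0.47 -> Bin 1 (now 0.73)
  Item 0.1 -> Bin 1 (now 0.83)
  Item 0.51 -> new Bin 2
  Item 0.5 -> new Bin 3
  Item 0.31 -> Bin 2 (now 0.82)
  Item 0.68 -> new Bin 4
Total bins used = 4

4


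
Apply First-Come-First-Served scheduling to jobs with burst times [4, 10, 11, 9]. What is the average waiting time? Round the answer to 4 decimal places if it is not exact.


FCFS order (as given): [4, 10, 11, 9]
Waiting times:
  Job 1: wait = 0
  Job 2: wait = 4
  Job 3: wait = 14
  Job 4: wait = 25
Sum of waiting times = 43
Average waiting time = 43/4 = 10.75

10.75


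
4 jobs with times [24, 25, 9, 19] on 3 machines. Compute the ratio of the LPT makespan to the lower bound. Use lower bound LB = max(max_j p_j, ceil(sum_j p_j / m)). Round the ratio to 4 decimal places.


LPT order: [25, 24, 19, 9]
Machine loads after assignment: [25, 24, 28]
LPT makespan = 28
Lower bound = max(max_job, ceil(total/3)) = max(25, 26) = 26
Ratio = 28 / 26 = 1.0769

1.0769


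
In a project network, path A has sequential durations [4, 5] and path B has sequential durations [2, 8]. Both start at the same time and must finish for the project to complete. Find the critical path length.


Path A total = 4 + 5 = 9
Path B total = 2 + 8 = 10
Critical path = longest path = max(9, 10) = 10

10


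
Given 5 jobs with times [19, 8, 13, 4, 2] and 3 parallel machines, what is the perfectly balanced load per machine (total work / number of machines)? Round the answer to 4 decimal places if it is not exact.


Total processing time = 19 + 8 + 13 + 4 + 2 = 46
Number of machines = 3
Ideal balanced load = 46 / 3 = 15.3333

15.3333


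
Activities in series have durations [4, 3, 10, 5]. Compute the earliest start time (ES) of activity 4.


Activity 4 starts after activities 1 through 3 complete.
Predecessor durations: [4, 3, 10]
ES = 4 + 3 + 10 = 17

17


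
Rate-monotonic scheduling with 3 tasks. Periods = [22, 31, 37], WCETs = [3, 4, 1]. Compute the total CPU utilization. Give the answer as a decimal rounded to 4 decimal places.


Compute individual utilizations (exact fractions):
  Task 1: C/T = 3/22 (approx. 0.1364)
  Task 2: C/T = 4/31 (approx. 0.129)
  Task 3: C/T = 1/37 (approx. 0.027)
Total utilization U = 3/22 + 4/31 + 1/37 = 7379/25234
Rounded to 4 decimal places: U = 0.2924
RM (Liu & Layland) bound for 3 tasks = 0.779763; compare with U = 7379/25234 (approx. 0.292423)
U <= bound, so schedulable by RM sufficient condition.

0.2924


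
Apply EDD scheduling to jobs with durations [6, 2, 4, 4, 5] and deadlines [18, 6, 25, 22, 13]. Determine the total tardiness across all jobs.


Sort by due date (EDD order): [(2, 6), (5, 13), (6, 18), (4, 22), (4, 25)]
Compute completion times and tardiness:
  Job 1: p=2, d=6, C=2, tardiness=max(0,2-6)=0
  Job 2: p=5, d=13, C=7, tardiness=max(0,7-13)=0
  Job 3: p=6, d=18, C=13, tardiness=max(0,13-18)=0
  Job 4: p=4, d=22, C=17, tardiness=max(0,17-22)=0
  Job 5: p=4, d=25, C=21, tardiness=max(0,21-25)=0
Total tardiness = 0

0


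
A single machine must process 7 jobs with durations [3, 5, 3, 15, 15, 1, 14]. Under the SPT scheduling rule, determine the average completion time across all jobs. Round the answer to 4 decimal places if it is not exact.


Sort jobs by processing time (SPT order): [1, 3, 3, 5, 14, 15, 15]
Compute completion times sequentially:
  Job 1: processing = 1, completes at 1
  Job 2: processing = 3, completes at 4
  Job 3: processing = 3, completes at 7
  Job 4: processing = 5, completes at 12
  Job 5: processing = 14, completes at 26
  Job 6: processing = 15, completes at 41
  Job 7: processing = 15, completes at 56
Sum of completion times = 147
Average completion time = 147/7 = 21.0

21.0


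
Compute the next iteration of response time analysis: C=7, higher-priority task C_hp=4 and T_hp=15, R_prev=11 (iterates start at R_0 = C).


R_next = C + ceil(R_prev / T_hp) * C_hp
ceil(11 / 15) = ceil(0.7333) = 1
Interference = 1 * 4 = 4
R_next = 7 + 4 = 11
R_next = R_prev, so the iteration has converged (response time = 11).

11


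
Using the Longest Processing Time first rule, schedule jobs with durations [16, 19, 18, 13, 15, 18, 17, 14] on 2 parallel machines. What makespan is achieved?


Sort jobs in decreasing order (LPT): [19, 18, 18, 17, 16, 15, 14, 13]
Assign each job to the least loaded machine:
  Machine 1: jobs [19, 17, 16, 13], load = 65
  Machine 2: jobs [18, 18, 15, 14], load = 65
Makespan = max load = 65

65


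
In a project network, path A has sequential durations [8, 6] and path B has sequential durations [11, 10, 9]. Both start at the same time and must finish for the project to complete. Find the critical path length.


Path A total = 8 + 6 = 14
Path B total = 11 + 10 + 9 = 30
Critical path = longest path = max(14, 30) = 30

30


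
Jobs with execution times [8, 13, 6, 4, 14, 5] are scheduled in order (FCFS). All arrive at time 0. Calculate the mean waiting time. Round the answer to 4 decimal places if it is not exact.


FCFS order (as given): [8, 13, 6, 4, 14, 5]
Waiting times:
  Job 1: wait = 0
  Job 2: wait = 8
  Job 3: wait = 21
  Job 4: wait = 27
  Job 5: wait = 31
  Job 6: wait = 45
Sum of waiting times = 132
Average waiting time = 132/6 = 22.0

22.0


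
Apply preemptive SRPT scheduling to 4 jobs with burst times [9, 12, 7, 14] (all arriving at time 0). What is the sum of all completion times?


Since all jobs arrive at t=0, SRPT equals SPT ordering.
SPT order: [7, 9, 12, 14]
Completion times:
  Job 1: p=7, C=7
  Job 2: p=9, C=16
  Job 3: p=12, C=28
  Job 4: p=14, C=42
Total completion time = 7 + 16 + 28 + 42 = 93

93


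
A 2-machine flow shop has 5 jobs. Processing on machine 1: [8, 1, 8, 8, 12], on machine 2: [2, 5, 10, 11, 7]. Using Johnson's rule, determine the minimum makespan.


Apply Johnson's rule:
  Group 1 (a <= b): [(2, 1, 5), (3, 8, 10), (4, 8, 11)]
  Group 2 (a > b): [(5, 12, 7), (1, 8, 2)]
Optimal job order: [2, 3, 4, 5, 1]
Schedule:
  Job 2: M1 done at 1, M2 done at 6
  Job 3: M1 done at 9, M2 done at 19
  Job 4: M1 done at 17, M2 done at 30
  Job 5: M1 done at 29, M2 done at 37
  Job 1: M1 done at 37, M2 done at 39
Makespan = 39

39


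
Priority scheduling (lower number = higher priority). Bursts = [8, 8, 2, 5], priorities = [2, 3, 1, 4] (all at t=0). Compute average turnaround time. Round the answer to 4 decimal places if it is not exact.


Sort by priority (ascending = highest first):
Order: [(1, 2), (2, 8), (3, 8), (4, 5)]
Completion times:
  Priority 1, burst=2, C=2
  Priority 2, burst=8, C=10
  Priority 3, burst=8, C=18
  Priority 4, burst=5, C=23
Average turnaround = 53/4 = 13.25

13.25


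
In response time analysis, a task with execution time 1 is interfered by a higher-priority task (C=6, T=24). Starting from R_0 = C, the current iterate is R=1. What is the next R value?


R_next = C + ceil(R_prev / T_hp) * C_hp
ceil(1 / 24) = ceil(0.0417) = 1
Interference = 1 * 6 = 6
R_next = 1 + 6 = 7

7


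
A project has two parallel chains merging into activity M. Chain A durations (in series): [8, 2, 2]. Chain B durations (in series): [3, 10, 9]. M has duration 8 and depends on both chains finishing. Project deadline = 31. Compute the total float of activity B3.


Forward pass: ES(B3) = sum of predecessors on chain B = 13
EF = ES + duration = 13 + 9 = 22
Backward pass: LF(M) = deadline = 31; LS(M) = 31 - 8 = 23
LF(B3) = LS(M) - sum(successors on chain B) = 23 - 0 = 23
LS = LF - duration = 23 - 9 = 14
Total float = LS - ES = 14 - 13 = 1

1


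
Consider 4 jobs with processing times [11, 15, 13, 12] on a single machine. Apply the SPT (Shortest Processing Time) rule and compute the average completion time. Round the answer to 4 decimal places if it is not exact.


Sort jobs by processing time (SPT order): [11, 12, 13, 15]
Compute completion times sequentially:
  Job 1: processing = 11, completes at 11
  Job 2: processing = 12, completes at 23
  Job 3: processing = 13, completes at 36
  Job 4: processing = 15, completes at 51
Sum of completion times = 121
Average completion time = 121/4 = 30.25

30.25


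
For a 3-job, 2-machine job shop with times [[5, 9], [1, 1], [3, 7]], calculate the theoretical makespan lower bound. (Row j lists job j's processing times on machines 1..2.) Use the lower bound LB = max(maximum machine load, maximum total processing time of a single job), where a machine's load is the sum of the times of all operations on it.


Machine loads:
  Machine 1: 5 + 1 + 3 = 9
  Machine 2: 9 + 1 + 7 = 17
Max machine load = 17
Job totals:
  Job 1: 14
  Job 2: 2
  Job 3: 10
Max job total = 14
Lower bound = max(17, 14) = 17

17


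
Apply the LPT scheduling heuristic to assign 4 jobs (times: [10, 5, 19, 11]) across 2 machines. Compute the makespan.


Sort jobs in decreasing order (LPT): [19, 11, 10, 5]
Assign each job to the least loaded machine:
  Machine 1: jobs [19, 5], load = 24
  Machine 2: jobs [11, 10], load = 21
Makespan = max load = 24

24


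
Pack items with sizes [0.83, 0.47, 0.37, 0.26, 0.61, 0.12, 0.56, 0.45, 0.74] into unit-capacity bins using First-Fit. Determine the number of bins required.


Place items sequentially using First-Fit:
  Item 0.83 -> new Bin 1
  Item 0.47 -> new Bin 2
  Item 0.37 -> Bin 2 (now 0.84)
  Item 0.26 -> new Bin 3
  Item 0.61 -> Bin 3 (now 0.87)
  Item 0.12 -> Bin 1 (now 0.95)
  Item 0.56 -> new Bin 4
  Item 0.45 -> new Bin 5
  Item 0.74 -> new Bin 6
Total bins used = 6

6


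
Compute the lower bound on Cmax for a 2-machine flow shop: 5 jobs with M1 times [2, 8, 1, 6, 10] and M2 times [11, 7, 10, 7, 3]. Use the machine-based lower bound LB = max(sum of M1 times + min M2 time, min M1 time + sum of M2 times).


LB1 = sum(M1 times) + min(M2 times) = 27 + 3 = 30
LB2 = min(M1 times) + sum(M2 times) = 1 + 38 = 39
Lower bound = max(LB1, LB2) = max(30, 39) = 39

39


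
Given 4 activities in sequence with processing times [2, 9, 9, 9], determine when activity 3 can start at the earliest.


Activity 3 starts after activities 1 through 2 complete.
Predecessor durations: [2, 9]
ES = 2 + 9 = 11

11


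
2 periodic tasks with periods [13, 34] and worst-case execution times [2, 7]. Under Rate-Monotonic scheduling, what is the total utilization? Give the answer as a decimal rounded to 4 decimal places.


Compute individual utilizations (exact fractions):
  Task 1: C/T = 2/13 (approx. 0.1538)
  Task 2: C/T = 7/34 (approx. 0.2059)
Total utilization U = 2/13 + 7/34 = 159/442
Rounded to 4 decimal places: U = 0.3597
RM (Liu & Layland) bound for 2 tasks = 0.828427; compare with U = 159/442 (approx. 0.359729)
U <= bound, so schedulable by RM sufficient condition.

0.3597


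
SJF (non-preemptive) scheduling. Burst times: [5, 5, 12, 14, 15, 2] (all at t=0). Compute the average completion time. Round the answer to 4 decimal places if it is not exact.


SJF order (ascending): [2, 5, 5, 12, 14, 15]
Completion times:
  Job 1: burst=2, C=2
  Job 2: burst=5, C=7
  Job 3: burst=5, C=12
  Job 4: burst=12, C=24
  Job 5: burst=14, C=38
  Job 6: burst=15, C=53
Average completion = 136/6 = 22.6667

22.6667


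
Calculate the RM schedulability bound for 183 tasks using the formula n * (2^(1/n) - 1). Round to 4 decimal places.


Compute 2^(1/183) = 1.0037948719
Subtract 1: 1.0037948719 - 1 = 0.0037948719
Multiply by n: 183 * 0.0037948719 = 0.6944615577
Round to 4 dp: 0.6945

0.6945


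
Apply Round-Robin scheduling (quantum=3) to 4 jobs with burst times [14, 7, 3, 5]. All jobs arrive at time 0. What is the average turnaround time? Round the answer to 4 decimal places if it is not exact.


Time quantum = 3
Execution trace:
  J1 runs 3 units, time = 3
  J2 runs 3 units, time = 6
  J3 runs 3 units, time = 9
  J4 runs 3 units, time = 12
  J1 runs 3 units, time = 15
  J2 runs 3 units, time = 18
  J4 runs 2 units, time = 20
  J1 runs 3 units, time = 23
  J2 runs 1 units, time = 24
  J1 runs 3 units, time = 27
  J1 runs 2 units, time = 29
Finish times: [29, 24, 9, 20]
Average turnaround = 82/4 = 20.5

20.5


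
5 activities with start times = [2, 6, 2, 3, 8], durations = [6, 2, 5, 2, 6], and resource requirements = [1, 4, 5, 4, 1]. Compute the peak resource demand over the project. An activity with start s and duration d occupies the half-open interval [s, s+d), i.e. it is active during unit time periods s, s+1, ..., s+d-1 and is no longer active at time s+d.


Each activity i is active on [start_i, start_i + duration_i).
Compute total resource usage per time slot:
  t=0: active resources = [], total = 0
  t=1: active resources = [], total = 0
  t=2: active resources = [1, 5], total = 6
  t=3: active resources = [1, 5, 4], total = 10
  t=4: active resources = [1, 5, 4], total = 10
  t=5: active resources = [1, 5], total = 6
  t=6: active resources = [1, 4, 5], total = 10
  t=7: active resources = [1, 4], total = 5
  t=8: active resources = [1], total = 1
  t=9: active resources = [1], total = 1
  t=10: active resources = [1], total = 1
  t=11: active resources = [1], total = 1
  t=12: active resources = [1], total = 1
  t=13: active resources = [1], total = 1
Peak resource demand = 10

10


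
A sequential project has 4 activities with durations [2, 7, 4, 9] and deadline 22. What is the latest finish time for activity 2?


LF(activity 2) = deadline - sum of successor durations
Successors: activities 3 through 4 with durations [4, 9]
Sum of successor durations = 13
LF = 22 - 13 = 9

9


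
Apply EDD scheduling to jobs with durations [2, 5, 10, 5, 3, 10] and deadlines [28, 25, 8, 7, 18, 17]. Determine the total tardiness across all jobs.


Sort by due date (EDD order): [(5, 7), (10, 8), (10, 17), (3, 18), (5, 25), (2, 28)]
Compute completion times and tardiness:
  Job 1: p=5, d=7, C=5, tardiness=max(0,5-7)=0
  Job 2: p=10, d=8, C=15, tardiness=max(0,15-8)=7
  Job 3: p=10, d=17, C=25, tardiness=max(0,25-17)=8
  Job 4: p=3, d=18, C=28, tardiness=max(0,28-18)=10
  Job 5: p=5, d=25, C=33, tardiness=max(0,33-25)=8
  Job 6: p=2, d=28, C=35, tardiness=max(0,35-28)=7
Total tardiness = 40

40
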